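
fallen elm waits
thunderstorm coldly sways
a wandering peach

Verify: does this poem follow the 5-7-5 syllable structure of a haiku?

Line 1: "fallen elm waits": 2+1+1 = 4 (expected 5)
Line 2: "thunderstorm coldly sways": 3+2+1 = 6 (expected 7)
Line 3: "a wandering peach": 1+3+1 = 5 ✓

No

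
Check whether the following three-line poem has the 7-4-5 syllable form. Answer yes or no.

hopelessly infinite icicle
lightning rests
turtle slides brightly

Line 1: "hopelessly infinite icicle": 3+3+3 = 9 (expected 7)
Line 2: "lightning rests": 2+1 = 3 (expected 4)
Line 3: "turtle slides brightly": 2+1+2 = 5 ✓

No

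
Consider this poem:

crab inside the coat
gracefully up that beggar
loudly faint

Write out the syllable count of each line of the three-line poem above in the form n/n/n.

5/7/3

Line 1: crab (1), inside (2), the (1), coat (1) → 5
Line 2: gracefully (3), up (1), that (1), beggar (2) → 7
Line 3: loudly (2), faint (1) → 3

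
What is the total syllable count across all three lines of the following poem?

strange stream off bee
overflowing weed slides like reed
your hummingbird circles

Line 1: strange (1), stream (1), off (1), bee (1) → 4
Line 2: overflowing (4), weed (1), slides (1), like (1), reed (1) → 8
Line 3: your (1), hummingbird (3), circles (2) → 6
Total: 4 + 8 + 6 = 18

18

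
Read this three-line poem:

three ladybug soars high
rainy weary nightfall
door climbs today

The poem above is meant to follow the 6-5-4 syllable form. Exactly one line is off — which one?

Line 1: three(1) + ladybug(3) + soars(1) + high(1) = 6 ✓
Line 2: rainy(2) + weary(2) + nightfall(2) = 6 (expected 5)
Line 3: door(1) + climbs(1) + today(2) = 4 ✓

The second line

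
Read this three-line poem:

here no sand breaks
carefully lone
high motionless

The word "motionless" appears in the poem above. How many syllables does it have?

3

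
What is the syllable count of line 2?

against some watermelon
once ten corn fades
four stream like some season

4

Line 2: "once ten corn fades": 1+1+1+1 = 4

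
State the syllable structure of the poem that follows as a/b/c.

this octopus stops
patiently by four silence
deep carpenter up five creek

Line 1: "this octopus stops": 1+3+1 = 5
Line 2: "patiently by four silence": 3+1+1+2 = 7
Line 3: "deep carpenter up five creek": 1+3+1+1+1 = 7

5/7/7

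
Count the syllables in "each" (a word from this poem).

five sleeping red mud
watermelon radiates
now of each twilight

1

"each" has 1 syllable.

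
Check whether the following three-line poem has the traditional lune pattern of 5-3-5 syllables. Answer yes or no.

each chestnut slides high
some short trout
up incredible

Yes

Line 1: each (1), chestnut (2), slides (1), high (1) → 5 ✓
Line 2: some (1), short (1), trout (1) → 3 ✓
Line 3: up (1), incredible (4) → 5 ✓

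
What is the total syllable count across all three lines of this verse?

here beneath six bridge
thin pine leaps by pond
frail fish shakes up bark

Line 1: "here beneath six bridge": 1+2+1+1 = 5
Line 2: "thin pine leaps by pond": 1+1+1+1+1 = 5
Line 3: "frail fish shakes up bark": 1+1+1+1+1 = 5
Total: 5 + 5 + 5 = 15

15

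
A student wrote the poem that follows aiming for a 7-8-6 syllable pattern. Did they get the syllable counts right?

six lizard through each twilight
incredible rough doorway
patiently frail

No

Line 1: six(1) + lizard(2) + through(1) + each(1) + twilight(2) = 7 ✓
Line 2: incredible(4) + rough(1) + doorway(2) = 7 (expected 8)
Line 3: patiently(3) + frail(1) = 4 (expected 6)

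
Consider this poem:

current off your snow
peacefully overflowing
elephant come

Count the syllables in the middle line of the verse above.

The middle line: peacefully(3) + overflowing(4) = 7

7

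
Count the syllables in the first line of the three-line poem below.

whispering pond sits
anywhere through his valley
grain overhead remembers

5

The first line: whispering(3) + pond(1) + sits(1) = 5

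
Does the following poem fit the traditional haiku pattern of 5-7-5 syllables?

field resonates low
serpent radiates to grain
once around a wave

Line 1: field (1), resonates (3), low (1) → 5 ✓
Line 2: serpent (2), radiates (3), to (1), grain (1) → 7 ✓
Line 3: once (1), around (2), a (1), wave (1) → 5 ✓

Yes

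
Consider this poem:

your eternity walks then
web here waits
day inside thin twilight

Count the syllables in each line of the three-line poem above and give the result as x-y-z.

Line 1: "your eternity walks then": 1+4+1+1 = 7
Line 2: "web here waits": 1+1+1 = 3
Line 3: "day inside thin twilight": 1+2+1+2 = 6

7-3-6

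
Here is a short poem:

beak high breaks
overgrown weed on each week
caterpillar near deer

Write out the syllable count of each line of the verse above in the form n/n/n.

3/7/6

Line 1: beak (1), high (1), breaks (1) → 3
Line 2: overgrown (3), weed (1), on (1), each (1), week (1) → 7
Line 3: caterpillar (4), near (1), deer (1) → 6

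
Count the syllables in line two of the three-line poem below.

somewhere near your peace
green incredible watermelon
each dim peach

Line two: "green incredible watermelon": 1+4+4 = 9

9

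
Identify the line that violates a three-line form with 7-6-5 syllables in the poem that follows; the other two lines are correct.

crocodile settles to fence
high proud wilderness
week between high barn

Line 1: crocodile (3), settles (2), to (1), fence (1) → 7 ✓
Line 2: high (1), proud (1), wilderness (3) → 5 (expected 6)
Line 3: week (1), between (2), high (1), barn (1) → 5 ✓

Line 2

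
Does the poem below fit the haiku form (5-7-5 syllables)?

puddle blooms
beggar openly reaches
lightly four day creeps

No

Line 1: puddle (2), blooms (1) → 3 (expected 5)
Line 2: beggar (2), openly (3), reaches (2) → 7 ✓
Line 3: lightly (2), four (1), day (1), creeps (1) → 5 ✓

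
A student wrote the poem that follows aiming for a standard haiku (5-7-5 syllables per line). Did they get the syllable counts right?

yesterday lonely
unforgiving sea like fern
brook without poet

Line 1: "yesterday lonely": 3+2 = 5 ✓
Line 2: "unforgiving sea like fern": 4+1+1+1 = 7 ✓
Line 3: "brook without poet": 1+2+2 = 5 ✓

Yes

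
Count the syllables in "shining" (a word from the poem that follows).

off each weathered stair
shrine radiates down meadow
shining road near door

"shining" has 2 syllables.

2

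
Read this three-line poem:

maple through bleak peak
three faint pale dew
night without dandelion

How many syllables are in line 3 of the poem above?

7

Line 3: night(1) + without(2) + dandelion(4) = 7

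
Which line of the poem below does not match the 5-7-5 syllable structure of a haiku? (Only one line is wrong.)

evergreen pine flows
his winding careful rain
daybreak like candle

Line 1: evergreen (3), pine (1), flows (1) → 5 ✓
Line 2: his (1), winding (2), careful (2), rain (1) → 6 (expected 7)
Line 3: daybreak (2), like (1), candle (2) → 5 ✓

The second line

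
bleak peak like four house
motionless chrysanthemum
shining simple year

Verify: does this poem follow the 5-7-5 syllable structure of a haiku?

Line 1: bleak (1), peak (1), like (1), four (1), house (1) → 5 ✓
Line 2: motionless (3), chrysanthemum (4) → 7 ✓
Line 3: shining (2), simple (2), year (1) → 5 ✓

Yes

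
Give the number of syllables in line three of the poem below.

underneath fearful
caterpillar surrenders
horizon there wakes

5

Line three: horizon (3), there (1), wakes (1) → 5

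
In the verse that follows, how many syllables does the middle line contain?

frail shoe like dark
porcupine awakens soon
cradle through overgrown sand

7

The middle line: porcupine (3), awakens (3), soon (1) → 7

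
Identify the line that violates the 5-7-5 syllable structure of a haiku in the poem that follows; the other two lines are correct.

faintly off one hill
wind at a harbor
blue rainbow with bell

Line 1: "faintly off one hill": 2+1+1+1 = 5 ✓
Line 2: "wind at a harbor": 1+1+1+2 = 5 (expected 7)
Line 3: "blue rainbow with bell": 1+2+1+1 = 5 ✓

The second line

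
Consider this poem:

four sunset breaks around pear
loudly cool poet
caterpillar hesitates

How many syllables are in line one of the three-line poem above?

Line one: "four sunset breaks around pear": 1+2+1+2+1 = 7

7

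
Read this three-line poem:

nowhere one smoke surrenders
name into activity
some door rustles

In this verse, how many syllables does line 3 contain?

Line 3: some(1) + door(1) + rustles(2) = 4

4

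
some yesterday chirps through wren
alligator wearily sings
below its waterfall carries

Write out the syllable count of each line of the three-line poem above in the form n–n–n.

7–8–8

Line 1: "some yesterday chirps through wren": 1+3+1+1+1 = 7
Line 2: "alligator wearily sings": 4+3+1 = 8
Line 3: "below its waterfall carries": 2+1+3+2 = 8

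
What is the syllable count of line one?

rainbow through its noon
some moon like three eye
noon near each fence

5

Line one: "rainbow through its noon": 2+1+1+1 = 5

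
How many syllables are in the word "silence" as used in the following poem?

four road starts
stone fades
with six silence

"silence" has 2 syllables.

2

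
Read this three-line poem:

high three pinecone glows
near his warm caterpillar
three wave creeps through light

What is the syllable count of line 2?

7

Line 2: near (1), his (1), warm (1), caterpillar (4) → 7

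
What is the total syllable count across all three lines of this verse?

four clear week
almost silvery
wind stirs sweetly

Line 1: four (1), clear (1), week (1) → 3
Line 2: almost (2), silvery (3) → 5
Line 3: wind (1), stirs (1), sweetly (2) → 4
Total: 3 + 5 + 4 = 12

12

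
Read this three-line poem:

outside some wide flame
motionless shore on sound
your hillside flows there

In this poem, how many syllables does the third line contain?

The third line: "your hillside flows there": 1+2+1+1 = 5

5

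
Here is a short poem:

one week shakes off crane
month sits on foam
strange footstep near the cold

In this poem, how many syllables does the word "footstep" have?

2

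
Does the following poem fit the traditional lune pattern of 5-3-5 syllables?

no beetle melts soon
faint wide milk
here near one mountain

Yes

Line 1: no (1), beetle (2), melts (1), soon (1) → 5 ✓
Line 2: faint (1), wide (1), milk (1) → 3 ✓
Line 3: here (1), near (1), one (1), mountain (2) → 5 ✓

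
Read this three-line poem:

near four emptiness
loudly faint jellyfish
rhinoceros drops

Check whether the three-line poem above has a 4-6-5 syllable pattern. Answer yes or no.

Line 1: near(1) + four(1) + emptiness(3) = 5 (expected 4)
Line 2: loudly(2) + faint(1) + jellyfish(3) = 6 ✓
Line 3: rhinoceros(4) + drops(1) = 5 ✓

No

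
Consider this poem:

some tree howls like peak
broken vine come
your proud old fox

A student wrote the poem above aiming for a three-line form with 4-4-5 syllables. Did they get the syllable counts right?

Line 1: some(1) + tree(1) + howls(1) + like(1) + peak(1) = 5 (expected 4)
Line 2: broken(2) + vine(1) + come(1) = 4 ✓
Line 3: your(1) + proud(1) + old(1) + fox(1) = 4 (expected 5)

No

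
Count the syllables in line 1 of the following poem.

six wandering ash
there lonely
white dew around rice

5

Line 1: six (1), wandering (3), ash (1) → 5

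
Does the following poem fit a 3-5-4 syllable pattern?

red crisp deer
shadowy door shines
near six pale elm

Line 1: red(1) + crisp(1) + deer(1) = 3 ✓
Line 2: shadowy(3) + door(1) + shines(1) = 5 ✓
Line 3: near(1) + six(1) + pale(1) + elm(1) = 4 ✓

Yes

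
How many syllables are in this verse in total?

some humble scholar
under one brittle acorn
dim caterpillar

Line 1: some (1), humble (2), scholar (2) → 5
Line 2: under (2), one (1), brittle (2), acorn (2) → 7
Line 3: dim (1), caterpillar (4) → 5
Total: 5 + 7 + 5 = 17

17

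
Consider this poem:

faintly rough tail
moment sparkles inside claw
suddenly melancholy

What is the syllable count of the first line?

The first line: "faintly rough tail": 2+1+1 = 4

4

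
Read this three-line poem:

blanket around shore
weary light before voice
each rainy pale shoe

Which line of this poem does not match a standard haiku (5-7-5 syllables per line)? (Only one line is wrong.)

Line 1: blanket (2), around (2), shore (1) → 5 ✓
Line 2: weary (2), light (1), before (2), voice (1) → 6 (expected 7)
Line 3: each (1), rainy (2), pale (1), shoe (1) → 5 ✓

The second line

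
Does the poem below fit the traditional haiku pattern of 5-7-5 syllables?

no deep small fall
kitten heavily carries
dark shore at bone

No

Line 1: no(1) + deep(1) + small(1) + fall(1) = 4 (expected 5)
Line 2: kitten(2) + heavily(3) + carries(2) = 7 ✓
Line 3: dark(1) + shore(1) + at(1) + bone(1) = 4 (expected 5)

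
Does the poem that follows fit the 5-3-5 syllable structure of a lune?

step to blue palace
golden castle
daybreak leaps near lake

No

Line 1: step (1), to (1), blue (1), palace (2) → 5 ✓
Line 2: golden (2), castle (2) → 4 (expected 3)
Line 3: daybreak (2), leaps (1), near (1), lake (1) → 5 ✓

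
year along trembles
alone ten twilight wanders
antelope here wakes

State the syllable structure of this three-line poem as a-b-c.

Line 1: "year along trembles": 1+2+2 = 5
Line 2: "alone ten twilight wanders": 2+1+2+2 = 7
Line 3: "antelope here wakes": 3+1+1 = 5

5-7-5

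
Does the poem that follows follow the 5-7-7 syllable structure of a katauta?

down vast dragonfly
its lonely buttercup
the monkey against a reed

No

Line 1: down(1) + vast(1) + dragonfly(3) = 5 ✓
Line 2: its(1) + lonely(2) + buttercup(3) = 6 (expected 7)
Line 3: the(1) + monkey(2) + against(2) + a(1) + reed(1) = 7 ✓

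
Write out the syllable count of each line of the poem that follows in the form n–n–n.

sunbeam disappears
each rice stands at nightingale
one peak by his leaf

5–7–5

Line 1: "sunbeam disappears": 2+3 = 5
Line 2: "each rice stands at nightingale": 1+1+1+1+3 = 7
Line 3: "one peak by his leaf": 1+1+1+1+1 = 5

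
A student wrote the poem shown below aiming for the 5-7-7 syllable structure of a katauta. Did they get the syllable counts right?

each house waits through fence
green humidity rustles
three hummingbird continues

Yes

Line 1: each(1) + house(1) + waits(1) + through(1) + fence(1) = 5 ✓
Line 2: green(1) + humidity(4) + rustles(2) = 7 ✓
Line 3: three(1) + hummingbird(3) + continues(3) = 7 ✓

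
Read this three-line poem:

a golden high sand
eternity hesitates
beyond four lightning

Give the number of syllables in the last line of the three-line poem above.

The last line: beyond (2), four (1), lightning (2) → 5

5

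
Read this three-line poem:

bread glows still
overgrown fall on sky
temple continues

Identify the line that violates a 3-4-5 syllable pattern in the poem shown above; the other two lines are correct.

Line 2

Line 1: bread (1), glows (1), still (1) → 3 ✓
Line 2: overgrown (3), fall (1), on (1), sky (1) → 6 (expected 4)
Line 3: temple (2), continues (3) → 5 ✓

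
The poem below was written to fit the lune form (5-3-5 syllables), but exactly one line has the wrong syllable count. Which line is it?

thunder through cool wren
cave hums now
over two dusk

The third line

Line 1: thunder (2), through (1), cool (1), wren (1) → 5 ✓
Line 2: cave (1), hums (1), now (1) → 3 ✓
Line 3: over (2), two (1), dusk (1) → 4 (expected 5)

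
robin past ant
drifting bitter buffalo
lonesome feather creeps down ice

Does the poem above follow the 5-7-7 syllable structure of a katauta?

No

Line 1: robin (2), past (1), ant (1) → 4 (expected 5)
Line 2: drifting (2), bitter (2), buffalo (3) → 7 ✓
Line 3: lonesome (2), feather (2), creeps (1), down (1), ice (1) → 7 ✓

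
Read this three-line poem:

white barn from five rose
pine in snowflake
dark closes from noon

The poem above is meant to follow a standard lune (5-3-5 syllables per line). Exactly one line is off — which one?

Line 1: white (1), barn (1), from (1), five (1), rose (1) → 5 ✓
Line 2: pine (1), in (1), snowflake (2) → 4 (expected 3)
Line 3: dark (1), closes (2), from (1), noon (1) → 5 ✓

Line 2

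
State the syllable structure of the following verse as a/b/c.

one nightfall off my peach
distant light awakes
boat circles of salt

Line 1: "one nightfall off my peach": 1+2+1+1+1 = 6
Line 2: "distant light awakes": 2+1+2 = 5
Line 3: "boat circles of salt": 1+2+1+1 = 5

6/5/5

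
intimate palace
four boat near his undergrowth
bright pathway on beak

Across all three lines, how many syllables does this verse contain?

Line 1: intimate (3), palace (2) → 5
Line 2: four (1), boat (1), near (1), his (1), undergrowth (3) → 7
Line 3: bright (1), pathway (2), on (1), beak (1) → 5
Total: 5 + 7 + 5 = 17

17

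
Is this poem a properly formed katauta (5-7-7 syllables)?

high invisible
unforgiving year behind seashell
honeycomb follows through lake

No

Line 1: high (1), invisible (4) → 5 ✓
Line 2: unforgiving (4), year (1), behind (2), seashell (2) → 9 (expected 7)
Line 3: honeycomb (3), follows (2), through (1), lake (1) → 7 ✓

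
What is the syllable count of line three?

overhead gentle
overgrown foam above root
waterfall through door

Line three: "waterfall through door": 3+1+1 = 5

5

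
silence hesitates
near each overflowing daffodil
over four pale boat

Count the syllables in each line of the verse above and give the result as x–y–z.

Line 1: silence (2), hesitates (3) → 5
Line 2: near (1), each (1), overflowing (4), daffodil (3) → 9
Line 3: over (2), four (1), pale (1), boat (1) → 5

5–9–5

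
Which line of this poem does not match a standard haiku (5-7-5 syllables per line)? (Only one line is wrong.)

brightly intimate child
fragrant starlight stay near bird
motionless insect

Line 1

Line 1: brightly (2), intimate (3), child (1) → 6 (expected 5)
Line 2: fragrant (2), starlight (2), stay (1), near (1), bird (1) → 7 ✓
Line 3: motionless (3), insect (2) → 5 ✓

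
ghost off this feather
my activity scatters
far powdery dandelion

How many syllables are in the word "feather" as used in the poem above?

2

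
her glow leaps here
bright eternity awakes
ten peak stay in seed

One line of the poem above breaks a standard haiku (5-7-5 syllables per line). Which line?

Line 1

Line 1: "her glow leaps here": 1+1+1+1 = 4 (expected 5)
Line 2: "bright eternity awakes": 1+4+2 = 7 ✓
Line 3: "ten peak stay in seed": 1+1+1+1+1 = 5 ✓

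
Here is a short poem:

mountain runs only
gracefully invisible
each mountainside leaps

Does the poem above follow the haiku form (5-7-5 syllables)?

Line 1: "mountain runs only": 2+1+2 = 5 ✓
Line 2: "gracefully invisible": 3+4 = 7 ✓
Line 3: "each mountainside leaps": 1+3+1 = 5 ✓

Yes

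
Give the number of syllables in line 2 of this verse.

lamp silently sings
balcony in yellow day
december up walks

Line 2: balcony (3), in (1), yellow (2), day (1) → 7

7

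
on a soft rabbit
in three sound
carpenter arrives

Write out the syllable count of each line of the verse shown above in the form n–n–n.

Line 1: on(1) + a(1) + soft(1) + rabbit(2) = 5
Line 2: in(1) + three(1) + sound(1) = 3
Line 3: carpenter(3) + arrives(2) = 5

5–3–5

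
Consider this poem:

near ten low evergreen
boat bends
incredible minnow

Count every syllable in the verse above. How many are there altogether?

Line 1: "near ten low evergreen": 1+1+1+3 = 6
Line 2: "boat bends": 1+1 = 2
Line 3: "incredible minnow": 4+2 = 6
Total: 6 + 2 + 6 = 14

14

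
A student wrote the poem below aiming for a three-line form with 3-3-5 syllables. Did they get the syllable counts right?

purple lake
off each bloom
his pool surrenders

Yes

Line 1: purple (2), lake (1) → 3 ✓
Line 2: off (1), each (1), bloom (1) → 3 ✓
Line 3: his (1), pool (1), surrenders (3) → 5 ✓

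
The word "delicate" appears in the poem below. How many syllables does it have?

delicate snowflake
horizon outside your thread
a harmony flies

3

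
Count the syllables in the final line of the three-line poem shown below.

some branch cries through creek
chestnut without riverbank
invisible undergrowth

7

The final line: invisible(4) + undergrowth(3) = 7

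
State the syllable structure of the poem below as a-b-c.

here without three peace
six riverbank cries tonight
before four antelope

Line 1: "here without three peace": 1+2+1+1 = 5
Line 2: "six riverbank cries tonight": 1+3+1+2 = 7
Line 3: "before four antelope": 2+1+3 = 6

5-7-6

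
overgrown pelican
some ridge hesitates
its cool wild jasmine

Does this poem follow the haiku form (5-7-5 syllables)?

No

Line 1: "overgrown pelican": 3+3 = 6 (expected 5)
Line 2: "some ridge hesitates": 1+1+3 = 5 (expected 7)
Line 3: "its cool wild jasmine": 1+1+1+2 = 5 ✓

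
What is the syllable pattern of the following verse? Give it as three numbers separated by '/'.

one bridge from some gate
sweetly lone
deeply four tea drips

Line 1: one(1) + bridge(1) + from(1) + some(1) + gate(1) = 5
Line 2: sweetly(2) + lone(1) = 3
Line 3: deeply(2) + four(1) + tea(1) + drips(1) = 5

5/3/5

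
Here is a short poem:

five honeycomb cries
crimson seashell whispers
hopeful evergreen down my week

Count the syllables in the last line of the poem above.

The last line: hopeful (2), evergreen (3), down (1), my (1), week (1) → 8

8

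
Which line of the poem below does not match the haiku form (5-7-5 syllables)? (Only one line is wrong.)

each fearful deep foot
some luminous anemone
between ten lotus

Line 2

Line 1: "each fearful deep foot": 1+2+1+1 = 5 ✓
Line 2: "some luminous anemone": 1+3+4 = 8 (expected 7)
Line 3: "between ten lotus": 2+1+2 = 5 ✓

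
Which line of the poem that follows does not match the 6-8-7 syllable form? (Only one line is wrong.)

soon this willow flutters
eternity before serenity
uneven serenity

Line 1: soon(1) + this(1) + willow(2) + flutters(2) = 6 ✓
Line 2: eternity(4) + before(2) + serenity(4) = 10 (expected 8)
Line 3: uneven(3) + serenity(4) = 7 ✓

Line 2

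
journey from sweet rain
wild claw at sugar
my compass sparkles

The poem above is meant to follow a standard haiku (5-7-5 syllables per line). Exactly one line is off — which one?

The second line

Line 1: journey (2), from (1), sweet (1), rain (1) → 5 ✓
Line 2: wild (1), claw (1), at (1), sugar (2) → 5 (expected 7)
Line 3: my (1), compass (2), sparkles (2) → 5 ✓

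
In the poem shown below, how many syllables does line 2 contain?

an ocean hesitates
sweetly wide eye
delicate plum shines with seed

Line 2: "sweetly wide eye": 2+1+1 = 4

4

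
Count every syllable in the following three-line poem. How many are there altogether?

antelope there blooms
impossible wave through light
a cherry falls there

Line 1: "antelope there blooms": 3+1+1 = 5
Line 2: "impossible wave through light": 4+1+1+1 = 7
Line 3: "a cherry falls there": 1+2+1+1 = 5
Total: 5 + 7 + 5 = 17

17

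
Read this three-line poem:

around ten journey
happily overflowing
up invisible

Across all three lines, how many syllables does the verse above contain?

17

Line 1: "around ten journey": 2+1+2 = 5
Line 2: "happily overflowing": 3+4 = 7
Line 3: "up invisible": 1+4 = 5
Total: 5 + 7 + 5 = 17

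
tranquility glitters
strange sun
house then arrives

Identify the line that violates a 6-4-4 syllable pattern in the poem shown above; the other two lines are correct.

Line 1: tranquility (4), glitters (2) → 6 ✓
Line 2: strange (1), sun (1) → 2 (expected 4)
Line 3: house (1), then (1), arrives (2) → 4 ✓

Line 2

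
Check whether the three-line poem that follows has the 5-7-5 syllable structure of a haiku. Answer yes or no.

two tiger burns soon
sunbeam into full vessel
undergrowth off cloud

Line 1: "two tiger burns soon": 1+2+1+1 = 5 ✓
Line 2: "sunbeam into full vessel": 2+2+1+2 = 7 ✓
Line 3: "undergrowth off cloud": 3+1+1 = 5 ✓

Yes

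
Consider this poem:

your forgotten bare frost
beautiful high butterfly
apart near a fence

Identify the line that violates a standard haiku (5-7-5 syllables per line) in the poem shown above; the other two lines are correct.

Line 1

Line 1: your (1), forgotten (3), bare (1), frost (1) → 6 (expected 5)
Line 2: beautiful (3), high (1), butterfly (3) → 7 ✓
Line 3: apart (2), near (1), a (1), fence (1) → 5 ✓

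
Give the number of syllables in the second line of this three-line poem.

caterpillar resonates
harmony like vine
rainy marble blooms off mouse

5

The second line: harmony (3), like (1), vine (1) → 5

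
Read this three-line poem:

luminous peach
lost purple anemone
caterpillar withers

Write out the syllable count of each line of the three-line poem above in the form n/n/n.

Line 1: luminous (3), peach (1) → 4
Line 2: lost (1), purple (2), anemone (4) → 7
Line 3: caterpillar (4), withers (2) → 6

4/7/6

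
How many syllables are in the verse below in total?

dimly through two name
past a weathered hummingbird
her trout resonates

17

Line 1: dimly (2), through (1), two (1), name (1) → 5
Line 2: past (1), a (1), weathered (2), hummingbird (3) → 7
Line 3: her (1), trout (1), resonates (3) → 5
Total: 5 + 7 + 5 = 17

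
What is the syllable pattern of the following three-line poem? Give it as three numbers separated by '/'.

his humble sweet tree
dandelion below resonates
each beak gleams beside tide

5/9/6

Line 1: "his humble sweet tree": 1+2+1+1 = 5
Line 2: "dandelion below resonates": 4+2+3 = 9
Line 3: "each beak gleams beside tide": 1+1+1+2+1 = 6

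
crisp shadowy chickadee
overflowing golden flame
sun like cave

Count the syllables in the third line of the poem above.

The third line: sun(1) + like(1) + cave(1) = 3

3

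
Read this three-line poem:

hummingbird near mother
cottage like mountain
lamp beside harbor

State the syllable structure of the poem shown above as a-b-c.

Line 1: hummingbird(3) + near(1) + mother(2) = 6
Line 2: cottage(2) + like(1) + mountain(2) = 5
Line 3: lamp(1) + beside(2) + harbor(2) = 5

6-5-5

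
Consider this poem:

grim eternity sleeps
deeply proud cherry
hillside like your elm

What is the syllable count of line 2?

5

Line 2: "deeply proud cherry": 2+1+2 = 5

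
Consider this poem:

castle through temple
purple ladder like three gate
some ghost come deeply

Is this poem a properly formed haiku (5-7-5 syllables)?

Yes

Line 1: "castle through temple": 2+1+2 = 5 ✓
Line 2: "purple ladder like three gate": 2+2+1+1+1 = 7 ✓
Line 3: "some ghost come deeply": 1+1+1+2 = 5 ✓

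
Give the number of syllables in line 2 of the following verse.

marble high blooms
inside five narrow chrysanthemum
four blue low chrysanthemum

9

Line 2: inside(2) + five(1) + narrow(2) + chrysanthemum(4) = 9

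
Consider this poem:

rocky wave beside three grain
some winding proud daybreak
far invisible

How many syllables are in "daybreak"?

2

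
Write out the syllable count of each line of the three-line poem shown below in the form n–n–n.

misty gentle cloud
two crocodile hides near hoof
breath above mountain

5–7–5

Line 1: misty(2) + gentle(2) + cloud(1) = 5
Line 2: two(1) + crocodile(3) + hides(1) + near(1) + hoof(1) = 7
Line 3: breath(1) + above(2) + mountain(2) = 5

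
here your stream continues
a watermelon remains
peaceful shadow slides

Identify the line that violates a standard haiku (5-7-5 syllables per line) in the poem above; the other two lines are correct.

Line 1: here (1), your (1), stream (1), continues (3) → 6 (expected 5)
Line 2: a (1), watermelon (4), remains (2) → 7 ✓
Line 3: peaceful (2), shadow (2), slides (1) → 5 ✓

The first line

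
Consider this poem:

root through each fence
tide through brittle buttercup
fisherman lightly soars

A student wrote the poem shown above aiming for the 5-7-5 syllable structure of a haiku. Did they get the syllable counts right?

No

Line 1: root(1) + through(1) + each(1) + fence(1) = 4 (expected 5)
Line 2: tide(1) + through(1) + brittle(2) + buttercup(3) = 7 ✓
Line 3: fisherman(3) + lightly(2) + soars(1) = 6 (expected 5)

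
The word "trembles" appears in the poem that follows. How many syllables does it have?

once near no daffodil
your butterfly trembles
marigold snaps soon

"trembles" has 2 syllables.

2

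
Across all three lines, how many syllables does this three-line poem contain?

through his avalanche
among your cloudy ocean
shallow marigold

Line 1: "through his avalanche": 1+1+3 = 5
Line 2: "among your cloudy ocean": 2+1+2+2 = 7
Line 3: "shallow marigold": 2+3 = 5
Total: 5 + 7 + 5 = 17

17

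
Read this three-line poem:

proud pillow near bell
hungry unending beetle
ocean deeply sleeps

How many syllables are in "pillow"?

"pillow" has 2 syllables.

2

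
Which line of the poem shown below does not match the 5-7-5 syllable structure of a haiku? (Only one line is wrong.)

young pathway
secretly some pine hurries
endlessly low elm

Line 1: young (1), pathway (2) → 3 (expected 5)
Line 2: secretly (3), some (1), pine (1), hurries (2) → 7 ✓
Line 3: endlessly (3), low (1), elm (1) → 5 ✓

The first line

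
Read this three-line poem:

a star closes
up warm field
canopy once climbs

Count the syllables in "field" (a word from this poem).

1

"field" has 1 syllable.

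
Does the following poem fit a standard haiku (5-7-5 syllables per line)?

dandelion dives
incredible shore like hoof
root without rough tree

Line 1: dandelion (4), dives (1) → 5 ✓
Line 2: incredible (4), shore (1), like (1), hoof (1) → 7 ✓
Line 3: root (1), without (2), rough (1), tree (1) → 5 ✓

Yes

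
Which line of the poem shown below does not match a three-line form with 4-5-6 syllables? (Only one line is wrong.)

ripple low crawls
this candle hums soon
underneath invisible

Line 3

Line 1: ripple (2), low (1), crawls (1) → 4 ✓
Line 2: this (1), candle (2), hums (1), soon (1) → 5 ✓
Line 3: underneath (3), invisible (4) → 7 (expected 6)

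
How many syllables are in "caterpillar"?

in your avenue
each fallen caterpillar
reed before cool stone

4

"caterpillar" has 4 syllables.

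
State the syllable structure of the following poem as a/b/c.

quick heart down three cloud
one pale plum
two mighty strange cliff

5/3/5

Line 1: quick(1) + heart(1) + down(1) + three(1) + cloud(1) = 5
Line 2: one(1) + pale(1) + plum(1) = 3
Line 3: two(1) + mighty(2) + strange(1) + cliff(1) = 5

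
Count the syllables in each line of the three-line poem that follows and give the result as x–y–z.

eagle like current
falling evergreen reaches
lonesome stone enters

Line 1: eagle (2), like (1), current (2) → 5
Line 2: falling (2), evergreen (3), reaches (2) → 7
Line 3: lonesome (2), stone (1), enters (2) → 5

5–7–5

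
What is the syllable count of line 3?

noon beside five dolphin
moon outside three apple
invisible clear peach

Line 3: invisible (4), clear (1), peach (1) → 6

6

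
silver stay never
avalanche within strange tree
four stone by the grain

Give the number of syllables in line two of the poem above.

7

Line two: "avalanche within strange tree": 3+2+1+1 = 7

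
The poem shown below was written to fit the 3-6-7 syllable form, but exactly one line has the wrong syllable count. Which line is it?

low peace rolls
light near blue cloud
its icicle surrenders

Line 1: low(1) + peace(1) + rolls(1) = 3 ✓
Line 2: light(1) + near(1) + blue(1) + cloud(1) = 4 (expected 6)
Line 3: its(1) + icicle(3) + surrenders(3) = 7 ✓

Line 2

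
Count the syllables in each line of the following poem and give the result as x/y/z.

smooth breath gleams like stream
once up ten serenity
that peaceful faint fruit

Line 1: smooth (1), breath (1), gleams (1), like (1), stream (1) → 5
Line 2: once (1), up (1), ten (1), serenity (4) → 7
Line 3: that (1), peaceful (2), faint (1), fruit (1) → 5

5/7/5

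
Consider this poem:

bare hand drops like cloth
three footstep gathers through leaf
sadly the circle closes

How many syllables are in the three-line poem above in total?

19

Line 1: bare (1), hand (1), drops (1), like (1), cloth (1) → 5
Line 2: three (1), footstep (2), gathers (2), through (1), leaf (1) → 7
Line 3: sadly (2), the (1), circle (2), closes (2) → 7
Total: 5 + 7 + 7 = 19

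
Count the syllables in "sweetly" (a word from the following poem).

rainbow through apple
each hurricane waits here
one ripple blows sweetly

2

"sweetly" has 2 syllables.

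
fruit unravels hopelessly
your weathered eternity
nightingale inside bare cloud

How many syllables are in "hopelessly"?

"hopelessly" has 3 syllables.

3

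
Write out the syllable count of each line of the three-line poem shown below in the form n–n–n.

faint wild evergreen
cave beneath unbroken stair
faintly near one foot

Line 1: "faint wild evergreen": 1+1+3 = 5
Line 2: "cave beneath unbroken stair": 1+2+3+1 = 7
Line 3: "faintly near one foot": 2+1+1+1 = 5

5–7–5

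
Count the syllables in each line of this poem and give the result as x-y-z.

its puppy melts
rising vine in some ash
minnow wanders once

4-6-5

Line 1: its(1) + puppy(2) + melts(1) = 4
Line 2: rising(2) + vine(1) + in(1) + some(1) + ash(1) = 6
Line 3: minnow(2) + wanders(2) + once(1) = 5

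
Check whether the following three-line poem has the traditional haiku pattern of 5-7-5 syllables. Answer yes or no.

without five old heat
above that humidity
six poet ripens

Yes

Line 1: without (2), five (1), old (1), heat (1) → 5 ✓
Line 2: above (2), that (1), humidity (4) → 7 ✓
Line 3: six (1), poet (2), ripens (2) → 5 ✓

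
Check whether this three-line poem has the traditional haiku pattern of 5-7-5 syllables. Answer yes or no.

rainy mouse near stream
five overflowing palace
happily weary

Line 1: rainy(2) + mouse(1) + near(1) + stream(1) = 5 ✓
Line 2: five(1) + overflowing(4) + palace(2) = 7 ✓
Line 3: happily(3) + weary(2) = 5 ✓

Yes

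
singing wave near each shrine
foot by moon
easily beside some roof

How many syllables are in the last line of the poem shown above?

7

The last line: easily(3) + beside(2) + some(1) + roof(1) = 7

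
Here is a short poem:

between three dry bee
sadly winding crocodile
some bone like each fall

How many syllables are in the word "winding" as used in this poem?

2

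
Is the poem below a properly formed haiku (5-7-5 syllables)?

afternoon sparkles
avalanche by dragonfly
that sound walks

Line 1: afternoon(3) + sparkles(2) = 5 ✓
Line 2: avalanche(3) + by(1) + dragonfly(3) = 7 ✓
Line 3: that(1) + sound(1) + walks(1) = 3 (expected 5)

No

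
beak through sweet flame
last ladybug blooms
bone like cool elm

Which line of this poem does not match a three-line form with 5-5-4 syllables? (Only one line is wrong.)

Line 1: "beak through sweet flame": 1+1+1+1 = 4 (expected 5)
Line 2: "last ladybug blooms": 1+3+1 = 5 ✓
Line 3: "bone like cool elm": 1+1+1+1 = 4 ✓

Line 1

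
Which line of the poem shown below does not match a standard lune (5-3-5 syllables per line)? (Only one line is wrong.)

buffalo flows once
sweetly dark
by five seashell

Line 1: buffalo(3) + flows(1) + once(1) = 5 ✓
Line 2: sweetly(2) + dark(1) = 3 ✓
Line 3: by(1) + five(1) + seashell(2) = 4 (expected 5)

Line 3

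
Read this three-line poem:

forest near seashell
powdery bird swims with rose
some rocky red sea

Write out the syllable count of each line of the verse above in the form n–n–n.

5–7–5

Line 1: forest(2) + near(1) + seashell(2) = 5
Line 2: powdery(3) + bird(1) + swims(1) + with(1) + rose(1) = 7
Line 3: some(1) + rocky(2) + red(1) + sea(1) = 5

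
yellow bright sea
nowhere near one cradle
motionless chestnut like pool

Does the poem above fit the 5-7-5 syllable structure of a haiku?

Line 1: yellow(2) + bright(1) + sea(1) = 4 (expected 5)
Line 2: nowhere(2) + near(1) + one(1) + cradle(2) = 6 (expected 7)
Line 3: motionless(3) + chestnut(2) + like(1) + pool(1) = 7 (expected 5)

No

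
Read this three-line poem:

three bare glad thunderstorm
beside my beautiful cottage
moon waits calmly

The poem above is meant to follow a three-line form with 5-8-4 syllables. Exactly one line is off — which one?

Line 1: three(1) + bare(1) + glad(1) + thunderstorm(3) = 6 (expected 5)
Line 2: beside(2) + my(1) + beautiful(3) + cottage(2) = 8 ✓
Line 3: moon(1) + waits(1) + calmly(2) = 4 ✓

Line 1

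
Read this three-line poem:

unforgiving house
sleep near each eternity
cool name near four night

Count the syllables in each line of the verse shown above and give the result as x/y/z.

5/7/5

Line 1: "unforgiving house": 4+1 = 5
Line 2: "sleep near each eternity": 1+1+1+4 = 7
Line 3: "cool name near four night": 1+1+1+1+1 = 5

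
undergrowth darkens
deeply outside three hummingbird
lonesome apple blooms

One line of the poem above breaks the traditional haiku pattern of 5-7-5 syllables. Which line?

The second line

Line 1: undergrowth(3) + darkens(2) = 5 ✓
Line 2: deeply(2) + outside(2) + three(1) + hummingbird(3) = 8 (expected 7)
Line 3: lonesome(2) + apple(2) + blooms(1) = 5 ✓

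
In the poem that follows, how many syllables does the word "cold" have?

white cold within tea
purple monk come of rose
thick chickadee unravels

1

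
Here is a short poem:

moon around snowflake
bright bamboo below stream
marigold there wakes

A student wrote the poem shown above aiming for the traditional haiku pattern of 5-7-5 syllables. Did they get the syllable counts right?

Line 1: "moon around snowflake": 1+2+2 = 5 ✓
Line 2: "bright bamboo below stream": 1+2+2+1 = 6 (expected 7)
Line 3: "marigold there wakes": 3+1+1 = 5 ✓

No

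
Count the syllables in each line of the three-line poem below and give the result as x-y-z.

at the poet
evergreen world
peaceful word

4-4-3

Line 1: at (1), the (1), poet (2) → 4
Line 2: evergreen (3), world (1) → 4
Line 3: peaceful (2), word (1) → 3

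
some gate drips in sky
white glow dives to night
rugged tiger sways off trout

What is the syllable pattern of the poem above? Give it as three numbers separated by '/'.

5/5/7

Line 1: some (1), gate (1), drips (1), in (1), sky (1) → 5
Line 2: white (1), glow (1), dives (1), to (1), night (1) → 5
Line 3: rugged (2), tiger (2), sways (1), off (1), trout (1) → 7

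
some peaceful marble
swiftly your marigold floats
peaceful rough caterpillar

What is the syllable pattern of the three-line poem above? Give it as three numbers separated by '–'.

Line 1: "some peaceful marble": 1+2+2 = 5
Line 2: "swiftly your marigold floats": 2+1+3+1 = 7
Line 3: "peaceful rough caterpillar": 2+1+4 = 7

5–7–7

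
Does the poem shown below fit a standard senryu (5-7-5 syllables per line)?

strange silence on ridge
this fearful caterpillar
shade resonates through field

Line 1: strange (1), silence (2), on (1), ridge (1) → 5 ✓
Line 2: this (1), fearful (2), caterpillar (4) → 7 ✓
Line 3: shade (1), resonates (3), through (1), field (1) → 6 (expected 5)

No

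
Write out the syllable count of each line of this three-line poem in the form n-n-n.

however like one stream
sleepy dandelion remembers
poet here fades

Line 1: "however like one stream": 3+1+1+1 = 6
Line 2: "sleepy dandelion remembers": 2+4+3 = 9
Line 3: "poet here fades": 2+1+1 = 4

6-9-4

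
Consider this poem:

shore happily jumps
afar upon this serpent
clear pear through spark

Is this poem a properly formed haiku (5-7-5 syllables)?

Line 1: "shore happily jumps": 1+3+1 = 5 ✓
Line 2: "afar upon this serpent": 2+2+1+2 = 7 ✓
Line 3: "clear pear through spark": 1+1+1+1 = 4 (expected 5)

No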